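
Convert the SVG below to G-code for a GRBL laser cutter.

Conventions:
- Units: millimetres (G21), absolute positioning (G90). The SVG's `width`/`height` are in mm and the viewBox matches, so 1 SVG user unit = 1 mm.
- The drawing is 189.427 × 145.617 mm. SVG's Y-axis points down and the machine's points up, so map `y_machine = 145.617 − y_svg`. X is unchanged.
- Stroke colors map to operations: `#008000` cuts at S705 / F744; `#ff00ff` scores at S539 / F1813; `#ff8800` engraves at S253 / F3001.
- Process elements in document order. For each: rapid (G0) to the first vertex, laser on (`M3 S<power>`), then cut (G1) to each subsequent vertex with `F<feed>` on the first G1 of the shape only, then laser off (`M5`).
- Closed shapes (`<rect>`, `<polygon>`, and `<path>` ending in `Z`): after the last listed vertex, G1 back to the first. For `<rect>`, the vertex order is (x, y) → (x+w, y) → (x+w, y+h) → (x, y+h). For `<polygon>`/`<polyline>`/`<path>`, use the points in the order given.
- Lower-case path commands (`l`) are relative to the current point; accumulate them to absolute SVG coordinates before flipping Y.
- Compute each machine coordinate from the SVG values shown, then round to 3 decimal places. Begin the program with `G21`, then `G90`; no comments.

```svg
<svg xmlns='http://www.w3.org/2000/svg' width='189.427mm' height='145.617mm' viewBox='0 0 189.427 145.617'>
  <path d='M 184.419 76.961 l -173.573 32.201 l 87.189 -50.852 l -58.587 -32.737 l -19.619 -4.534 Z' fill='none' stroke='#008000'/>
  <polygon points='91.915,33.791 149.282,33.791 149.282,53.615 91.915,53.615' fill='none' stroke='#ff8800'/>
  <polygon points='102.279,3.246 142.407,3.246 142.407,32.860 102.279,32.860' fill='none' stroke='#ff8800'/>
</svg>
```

1 u = 1 mm; y_m = 145.617 − y.

[1] `<path>` closed polygon, #008000→cut S705 F744: (184.419,68.656) → (10.846,36.455) → (98.035,87.307) → (39.448,120.044) → (19.829,124.578) → (184.419,68.656) (closed)

[2] `<polygon>` rectangle, #ff8800→engrave S253 F3001: (91.915,111.826) → (149.282,111.826) → (149.282,92.002) → (91.915,92.002) → (91.915,111.826) (closed)

[3] `<polygon>` rectangle, #ff8800→engrave S253 F3001: (102.279,142.371) → (142.407,142.371) → (142.407,112.757) → (102.279,112.757) → (102.279,142.371) (closed)

G21
G90
G0 X184.419 Y68.656
M3 S705
G1 X10.846 Y36.455 F744
G1 X98.035 Y87.307
G1 X39.448 Y120.044
G1 X19.829 Y124.578
G1 X184.419 Y68.656
M5
G0 X91.915 Y111.826
M3 S253
G1 X149.282 Y111.826 F3001
G1 X149.282 Y92.002
G1 X91.915 Y92.002
G1 X91.915 Y111.826
M5
G0 X102.279 Y142.371
M3 S253
G1 X142.407 Y142.371 F3001
G1 X142.407 Y112.757
G1 X102.279 Y112.757
G1 X102.279 Y142.371
M5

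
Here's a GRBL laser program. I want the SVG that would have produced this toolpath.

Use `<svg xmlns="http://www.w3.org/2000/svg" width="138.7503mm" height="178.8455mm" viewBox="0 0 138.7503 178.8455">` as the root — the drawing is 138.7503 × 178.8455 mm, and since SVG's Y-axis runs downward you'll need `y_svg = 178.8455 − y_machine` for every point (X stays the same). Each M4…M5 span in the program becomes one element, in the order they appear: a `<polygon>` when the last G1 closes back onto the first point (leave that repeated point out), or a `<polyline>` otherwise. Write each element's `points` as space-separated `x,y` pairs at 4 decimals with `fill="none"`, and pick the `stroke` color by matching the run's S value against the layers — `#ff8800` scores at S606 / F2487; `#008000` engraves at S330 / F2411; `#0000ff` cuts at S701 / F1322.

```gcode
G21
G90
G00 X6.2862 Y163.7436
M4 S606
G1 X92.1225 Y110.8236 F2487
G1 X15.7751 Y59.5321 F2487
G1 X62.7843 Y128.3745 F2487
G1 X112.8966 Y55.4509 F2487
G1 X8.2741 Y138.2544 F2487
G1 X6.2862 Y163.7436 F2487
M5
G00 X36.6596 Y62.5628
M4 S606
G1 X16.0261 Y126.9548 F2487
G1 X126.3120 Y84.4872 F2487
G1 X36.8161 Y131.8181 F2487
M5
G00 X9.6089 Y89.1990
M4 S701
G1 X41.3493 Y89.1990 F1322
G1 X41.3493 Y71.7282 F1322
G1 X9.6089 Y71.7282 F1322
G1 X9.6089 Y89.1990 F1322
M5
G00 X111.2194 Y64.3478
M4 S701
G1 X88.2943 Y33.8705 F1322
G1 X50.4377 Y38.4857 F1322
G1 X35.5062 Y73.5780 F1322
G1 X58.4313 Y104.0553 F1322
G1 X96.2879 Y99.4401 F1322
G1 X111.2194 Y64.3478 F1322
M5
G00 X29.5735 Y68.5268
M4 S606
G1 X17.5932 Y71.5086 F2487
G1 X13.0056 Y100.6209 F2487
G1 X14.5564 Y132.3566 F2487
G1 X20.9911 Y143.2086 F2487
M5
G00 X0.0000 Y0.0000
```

y_svg = 178.8455 − y_m.

[1] S606→`#ff8800` (score); closed run; points: 6.2862,15.1019 92.1225,68.0219 15.7751,119.3134 62.7843,50.4710 112.8966,123.3946 8.2741,40.5911

[2] S606→`#ff8800` (score); open run; points: 36.6596,116.2827 16.0261,51.8907 126.3120,94.3583 36.8161,47.0274

[3] S701→`#0000ff` (cut); closed run; points: 9.6089,89.6465 41.3493,89.6465 41.3493,107.1173 9.6089,107.1173

[4] S701→`#0000ff` (cut); closed run; points: 111.2194,114.4977 88.2943,144.9750 50.4377,140.3598 35.5062,105.2675 58.4313,74.7902 96.2879,79.4054

[5] S606→`#ff8800` (score); open run; points: 29.5735,110.3187 17.5932,107.3369 13.0056,78.2246 14.5564,46.4889 20.9911,35.6369

<svg xmlns="http://www.w3.org/2000/svg" width="138.7503mm" height="178.8455mm" viewBox="0 0 138.7503 178.8455">
  <polygon points="6.2862,15.1019 92.1225,68.0219 15.7751,119.3134 62.7843,50.4710 112.8966,123.3946 8.2741,40.5911" fill="none" stroke="#ff8800"/>
  <polyline points="36.6596,116.2827 16.0261,51.8907 126.3120,94.3583 36.8161,47.0274" fill="none" stroke="#ff8800"/>
  <polygon points="9.6089,89.6465 41.3493,89.6465 41.3493,107.1173 9.6089,107.1173" fill="none" stroke="#0000ff"/>
  <polygon points="111.2194,114.4977 88.2943,144.9750 50.4377,140.3598 35.5062,105.2675 58.4313,74.7902 96.2879,79.4054" fill="none" stroke="#0000ff"/>
  <polyline points="29.5735,110.3187 17.5932,107.3369 13.0056,78.2246 14.5564,46.4889 20.9911,35.6369" fill="none" stroke="#ff8800"/>
</svg>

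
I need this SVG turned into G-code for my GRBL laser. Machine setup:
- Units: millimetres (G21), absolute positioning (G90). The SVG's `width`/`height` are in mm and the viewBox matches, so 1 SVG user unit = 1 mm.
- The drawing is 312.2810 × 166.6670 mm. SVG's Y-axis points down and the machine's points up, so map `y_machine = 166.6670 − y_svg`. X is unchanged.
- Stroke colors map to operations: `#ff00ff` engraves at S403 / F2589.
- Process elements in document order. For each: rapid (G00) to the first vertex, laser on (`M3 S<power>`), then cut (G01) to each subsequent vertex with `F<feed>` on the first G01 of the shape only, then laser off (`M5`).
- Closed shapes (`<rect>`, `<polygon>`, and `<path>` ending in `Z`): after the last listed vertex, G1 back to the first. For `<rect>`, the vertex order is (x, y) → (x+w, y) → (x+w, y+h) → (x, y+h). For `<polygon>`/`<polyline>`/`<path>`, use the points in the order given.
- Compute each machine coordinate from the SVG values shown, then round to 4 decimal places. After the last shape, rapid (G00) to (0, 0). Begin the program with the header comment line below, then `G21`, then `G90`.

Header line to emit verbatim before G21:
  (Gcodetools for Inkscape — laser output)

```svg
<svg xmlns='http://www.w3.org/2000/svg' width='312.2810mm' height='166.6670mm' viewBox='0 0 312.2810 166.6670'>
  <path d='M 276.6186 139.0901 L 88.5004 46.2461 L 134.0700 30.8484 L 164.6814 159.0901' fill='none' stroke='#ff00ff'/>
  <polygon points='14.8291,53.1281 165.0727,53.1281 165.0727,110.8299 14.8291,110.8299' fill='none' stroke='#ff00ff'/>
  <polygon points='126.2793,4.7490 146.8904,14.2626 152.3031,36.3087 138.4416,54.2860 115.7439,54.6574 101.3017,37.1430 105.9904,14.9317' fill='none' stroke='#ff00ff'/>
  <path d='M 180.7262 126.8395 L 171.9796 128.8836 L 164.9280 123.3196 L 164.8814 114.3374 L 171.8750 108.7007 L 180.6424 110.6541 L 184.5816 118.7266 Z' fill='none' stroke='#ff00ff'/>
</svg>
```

viewBox `0 0 312.2810 166.6670` with mm width/height → 1 unit = 1 mm. Flip: y_m = 166.6670 − y_svg.

**Shape 1** — `<path>` open polyline, stroke `#ff00ff` → engrave (S403, F2589). Machine vertices: (276.6186,27.5769) → (88.5004,120.4209) → (134.0700,135.8186) → (164.6814,7.5769). Open path.

**Shape 2** — `<polygon>` rectangle, stroke `#ff00ff` → engrave (S403, F2589). Machine vertices: (14.8291,113.5389) → (165.0727,113.5389) → (165.0727,55.8371) → (14.8291,55.8371) → (14.8291,113.5389). Closed: final G1 returns to the first vertex.

**Shape 3** — `<polygon>` regular polygon, stroke `#ff00ff` → engrave (S403, F2589). Machine vertices: (126.2793,161.9180) → (146.8904,152.4044) → (152.3031,130.3583) → (138.4416,112.3810) → (115.7439,112.0096) → (101.3017,129.5240) → (105.9904,151.7353) → (126.2793,161.9180). Closed: final G1 returns to the first vertex.

**Shape 4** — `<path>` regular polygon, stroke `#ff00ff` → engrave (S403, F2589). Machine vertices: (180.7262,39.8275) → (171.9796,37.7834) → (164.9280,43.3474) → (164.8814,52.3296) → (171.8750,57.9663) → (180.6424,56.0129) → (184.5816,47.9404) → (180.7262,39.8275). Closed: final G1 returns to the first vertex.

(Gcodetools for Inkscape — laser output)
G21
G90
G00 X276.6186 Y27.5769
M3 S403
G01 X88.5004 Y120.4209 F2589
G01 X134.0700 Y135.8186
G01 X164.6814 Y7.5769
M5
G00 X14.8291 Y113.5389
M3 S403
G01 X165.0727 Y113.5389 F2589
G01 X165.0727 Y55.8371
G01 X14.8291 Y55.8371
G01 X14.8291 Y113.5389
M5
G00 X126.2793 Y161.9180
M3 S403
G01 X146.8904 Y152.4044 F2589
G01 X152.3031 Y130.3583
G01 X138.4416 Y112.3810
G01 X115.7439 Y112.0096
G01 X101.3017 Y129.5240
G01 X105.9904 Y151.7353
G01 X126.2793 Y161.9180
M5
G00 X180.7262 Y39.8275
M3 S403
G01 X171.9796 Y37.7834 F2589
G01 X164.9280 Y43.3474
G01 X164.8814 Y52.3296
G01 X171.8750 Y57.9663
G01 X180.6424 Y56.0129
G01 X184.5816 Y47.9404
G01 X180.7262 Y39.8275
M5
G00 X0.0000 Y0.0000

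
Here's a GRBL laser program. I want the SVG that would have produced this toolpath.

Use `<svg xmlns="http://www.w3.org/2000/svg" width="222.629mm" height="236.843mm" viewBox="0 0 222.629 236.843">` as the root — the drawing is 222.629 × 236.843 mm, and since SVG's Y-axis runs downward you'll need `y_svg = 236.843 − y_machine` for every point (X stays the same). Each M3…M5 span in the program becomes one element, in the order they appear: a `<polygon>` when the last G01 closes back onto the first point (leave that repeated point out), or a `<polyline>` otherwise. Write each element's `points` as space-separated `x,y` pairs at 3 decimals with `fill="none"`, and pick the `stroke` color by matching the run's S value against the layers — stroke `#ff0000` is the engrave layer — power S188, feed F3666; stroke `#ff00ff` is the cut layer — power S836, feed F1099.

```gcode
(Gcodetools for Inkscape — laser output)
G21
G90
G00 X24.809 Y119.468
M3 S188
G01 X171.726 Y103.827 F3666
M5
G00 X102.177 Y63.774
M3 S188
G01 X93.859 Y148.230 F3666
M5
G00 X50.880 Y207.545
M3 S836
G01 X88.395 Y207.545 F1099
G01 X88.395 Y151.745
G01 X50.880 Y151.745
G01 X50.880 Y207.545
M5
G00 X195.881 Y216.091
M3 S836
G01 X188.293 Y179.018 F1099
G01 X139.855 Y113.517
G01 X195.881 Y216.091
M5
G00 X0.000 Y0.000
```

<svg xmlns="http://www.w3.org/2000/svg" width="222.629mm" height="236.843mm" viewBox="0 0 222.629 236.843">
  <polyline points="24.809,117.375 171.726,133.016" fill="none" stroke="#ff0000"/>
  <polyline points="102.177,173.069 93.859,88.613" fill="none" stroke="#ff0000"/>
  <polygon points="50.880,29.298 88.395,29.298 88.395,85.098 50.880,85.098" fill="none" stroke="#ff00ff"/>
  <polygon points="195.881,20.752 188.293,57.825 139.855,123.326" fill="none" stroke="#ff00ff"/>
</svg>

y_svg = 236.843 − y_m.

[1] S188→`#ff0000` (engrave); open run; points: 24.809,117.375 171.726,133.016

[2] S188→`#ff0000` (engrave); open run; points: 102.177,173.069 93.859,88.613

[3] S836→`#ff00ff` (cut); closed run; points: 50.880,29.298 88.395,29.298 88.395,85.098 50.880,85.098

[4] S836→`#ff00ff` (cut); closed run; points: 195.881,20.752 188.293,57.825 139.855,123.326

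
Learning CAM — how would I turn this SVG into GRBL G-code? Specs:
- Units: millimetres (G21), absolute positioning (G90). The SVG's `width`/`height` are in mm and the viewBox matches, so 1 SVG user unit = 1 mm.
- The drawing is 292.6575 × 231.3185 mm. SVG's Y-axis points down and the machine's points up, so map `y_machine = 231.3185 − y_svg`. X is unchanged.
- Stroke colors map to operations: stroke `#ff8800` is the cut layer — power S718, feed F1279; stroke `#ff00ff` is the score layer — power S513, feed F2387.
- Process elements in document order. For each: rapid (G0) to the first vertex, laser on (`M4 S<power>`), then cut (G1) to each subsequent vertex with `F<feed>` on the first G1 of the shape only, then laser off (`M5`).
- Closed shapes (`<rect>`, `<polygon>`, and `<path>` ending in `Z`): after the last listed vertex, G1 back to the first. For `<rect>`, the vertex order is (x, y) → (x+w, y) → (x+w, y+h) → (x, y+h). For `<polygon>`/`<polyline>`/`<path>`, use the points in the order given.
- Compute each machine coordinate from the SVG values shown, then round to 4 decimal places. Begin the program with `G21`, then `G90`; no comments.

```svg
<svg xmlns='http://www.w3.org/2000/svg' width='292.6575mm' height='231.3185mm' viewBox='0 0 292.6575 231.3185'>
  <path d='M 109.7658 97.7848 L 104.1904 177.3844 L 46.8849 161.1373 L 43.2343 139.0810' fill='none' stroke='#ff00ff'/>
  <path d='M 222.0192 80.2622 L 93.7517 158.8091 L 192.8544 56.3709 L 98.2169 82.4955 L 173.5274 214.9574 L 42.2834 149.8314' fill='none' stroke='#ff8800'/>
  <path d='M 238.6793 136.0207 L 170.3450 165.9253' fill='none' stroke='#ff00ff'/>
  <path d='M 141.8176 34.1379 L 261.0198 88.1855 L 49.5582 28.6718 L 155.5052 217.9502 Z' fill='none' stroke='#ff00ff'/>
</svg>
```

1 u = 1 mm; y_m = 231.3185 − y.

[1] `<path>` open polyline, #ff00ff→score S513 F2387: (109.7658,133.5337) → (104.1904,53.9341) → (46.8849,70.1812) → (43.2343,92.2375)

[2] `<path>` open polyline, #ff8800→cut S718 F1279: (222.0192,151.0563) → (93.7517,72.5094) → (192.8544,174.9476) → (98.2169,148.8230) → (173.5274,16.3611) → (42.2834,81.4871)

[3] `<path>` line segment, #ff00ff→score S513 F2387: (238.6793,95.2978) → (170.3450,65.3932)

[4] `<path>` closed polygon, #ff00ff→score S513 F2387: (141.8176,197.1806) → (261.0198,143.1330) → (49.5582,202.6467) → (155.5052,13.3683) → (141.8176,197.1806) (closed)

G21
G90
G0 X109.7658 Y133.5337
M4 S513
G1 X104.1904 Y53.9341 F2387
G1 X46.8849 Y70.1812
G1 X43.2343 Y92.2375
M5
G0 X222.0192 Y151.0563
M4 S718
G1 X93.7517 Y72.5094 F1279
G1 X192.8544 Y174.9476
G1 X98.2169 Y148.8230
G1 X173.5274 Y16.3611
G1 X42.2834 Y81.4871
M5
G0 X238.6793 Y95.2978
M4 S513
G1 X170.3450 Y65.3932 F2387
M5
G0 X141.8176 Y197.1806
M4 S513
G1 X261.0198 Y143.1330 F2387
G1 X49.5582 Y202.6467
G1 X155.5052 Y13.3683
G1 X141.8176 Y197.1806
M5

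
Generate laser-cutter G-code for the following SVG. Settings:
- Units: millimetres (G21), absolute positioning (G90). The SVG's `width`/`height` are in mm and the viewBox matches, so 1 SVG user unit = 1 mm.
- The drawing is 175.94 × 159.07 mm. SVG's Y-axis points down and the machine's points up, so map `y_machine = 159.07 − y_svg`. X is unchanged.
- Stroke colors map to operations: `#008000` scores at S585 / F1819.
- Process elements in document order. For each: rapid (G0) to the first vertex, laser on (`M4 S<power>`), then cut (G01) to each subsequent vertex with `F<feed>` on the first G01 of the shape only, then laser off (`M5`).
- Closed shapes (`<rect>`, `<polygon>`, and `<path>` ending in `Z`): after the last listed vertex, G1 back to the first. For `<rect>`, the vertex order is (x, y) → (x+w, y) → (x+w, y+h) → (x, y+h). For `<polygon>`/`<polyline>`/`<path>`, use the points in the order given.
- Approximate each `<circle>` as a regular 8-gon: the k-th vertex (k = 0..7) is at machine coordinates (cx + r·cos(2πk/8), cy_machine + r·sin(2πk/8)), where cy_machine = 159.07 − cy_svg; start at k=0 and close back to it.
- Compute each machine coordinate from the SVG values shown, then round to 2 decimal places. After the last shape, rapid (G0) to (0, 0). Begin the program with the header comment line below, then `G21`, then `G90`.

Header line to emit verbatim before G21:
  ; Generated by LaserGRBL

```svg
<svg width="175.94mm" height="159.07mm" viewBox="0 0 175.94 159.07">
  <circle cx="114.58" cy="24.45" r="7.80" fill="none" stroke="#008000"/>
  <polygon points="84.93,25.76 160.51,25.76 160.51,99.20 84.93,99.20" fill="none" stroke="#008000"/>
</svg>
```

; Generated by LaserGRBL
G21
G90
G0 X122.38 Y134.62
M4 S585
G01 X120.10 Y140.14 F1819
G01 X114.58 Y142.42
G01 X109.06 Y140.14
G01 X106.78 Y134.62
G01 X109.06 Y129.10
G01 X114.58 Y126.82
G01 X120.10 Y129.10
G01 X122.38 Y134.62
M5
G0 X84.93 Y133.31
M4 S585
G01 X160.51 Y133.31 F1819
G01 X160.51 Y59.87
G01 X84.93 Y59.87
G01 X84.93 Y133.31
M5
G0 X0.00 Y0.00

viewBox `0 0 175.94 159.07` with mm width/height → 1 unit = 1 mm. Flip: y_m = 159.07 − y_svg.

**Shape 1** — `<circle>` circle, stroke `#008000` → score (S585, F1819). Machine vertices: (122.38,134.62) → (120.10,140.14) → (114.58,142.42) → (109.06,140.14) → (106.78,134.62) → (109.06,129.10) → (114.58,126.82) → (120.10,129.10) → (122.38,134.62). Closed: final G1 returns to the first vertex.

**Shape 2** — `<polygon>` rectangle, stroke `#008000` → score (S585, F1819). Machine vertices: (84.93,133.31) → (160.51,133.31) → (160.51,59.87) → (84.93,59.87) → (84.93,133.31). Closed: final G1 returns to the first vertex.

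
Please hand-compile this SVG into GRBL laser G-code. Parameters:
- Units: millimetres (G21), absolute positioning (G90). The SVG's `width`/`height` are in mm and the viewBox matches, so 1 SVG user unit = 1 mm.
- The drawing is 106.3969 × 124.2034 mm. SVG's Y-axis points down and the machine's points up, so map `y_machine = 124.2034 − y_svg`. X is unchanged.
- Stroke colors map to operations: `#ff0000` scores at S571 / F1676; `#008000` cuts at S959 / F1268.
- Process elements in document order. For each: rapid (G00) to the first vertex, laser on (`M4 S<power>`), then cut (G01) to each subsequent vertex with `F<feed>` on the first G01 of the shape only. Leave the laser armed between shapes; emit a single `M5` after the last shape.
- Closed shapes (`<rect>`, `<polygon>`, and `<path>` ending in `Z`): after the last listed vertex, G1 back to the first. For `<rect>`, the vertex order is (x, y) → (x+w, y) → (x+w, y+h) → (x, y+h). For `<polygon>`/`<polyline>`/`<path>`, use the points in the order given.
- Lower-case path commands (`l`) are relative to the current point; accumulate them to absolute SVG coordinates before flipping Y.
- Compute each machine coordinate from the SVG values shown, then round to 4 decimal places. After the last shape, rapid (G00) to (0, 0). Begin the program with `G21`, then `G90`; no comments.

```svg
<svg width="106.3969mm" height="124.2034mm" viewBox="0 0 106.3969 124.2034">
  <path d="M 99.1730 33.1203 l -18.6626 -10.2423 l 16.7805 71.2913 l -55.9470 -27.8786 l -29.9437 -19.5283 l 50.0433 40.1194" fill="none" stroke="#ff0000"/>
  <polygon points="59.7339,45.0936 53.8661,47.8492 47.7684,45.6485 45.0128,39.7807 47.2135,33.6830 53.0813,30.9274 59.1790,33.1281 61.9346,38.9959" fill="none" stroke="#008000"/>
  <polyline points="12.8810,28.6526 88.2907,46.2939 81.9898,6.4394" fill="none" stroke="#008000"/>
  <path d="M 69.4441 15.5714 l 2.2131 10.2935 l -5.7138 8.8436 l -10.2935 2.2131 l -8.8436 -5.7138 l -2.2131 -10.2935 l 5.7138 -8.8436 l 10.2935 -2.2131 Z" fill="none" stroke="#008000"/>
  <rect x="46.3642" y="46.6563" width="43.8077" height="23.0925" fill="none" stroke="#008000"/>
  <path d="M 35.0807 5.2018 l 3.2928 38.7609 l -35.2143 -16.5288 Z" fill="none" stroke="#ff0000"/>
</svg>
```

G21
G90
G00 X99.1730 Y91.0831
M4 S571
G01 X80.5104 Y101.3254 F1676
G01 X97.2909 Y30.0341
G01 X41.3439 Y57.9127
G01 X11.4002 Y77.4410
G01 X61.4435 Y37.3216
G00 X59.7339 Y79.1098
M4 S959
G01 X53.8661 Y76.3542 F1268
G01 X47.7684 Y78.5549
G01 X45.0128 Y84.4227
G01 X47.2135 Y90.5204
G01 X53.0813 Y93.2760
G01 X59.1790 Y91.0753
G01 X61.9346 Y85.2075
G01 X59.7339 Y79.1098
G00 X12.8810 Y95.5508
M4 S959
G01 X88.2907 Y77.9095 F1268
G01 X81.9898 Y117.7640
G00 X69.4441 Y108.6320
M4 S959
G01 X71.6572 Y98.3385 F1268
G01 X65.9434 Y89.4949
G01 X55.6499 Y87.2818
G01 X46.8063 Y92.9956
G01 X44.5932 Y103.2891
G01 X50.3070 Y112.1327
G01 X60.6005 Y114.3458
G01 X69.4441 Y108.6320
G00 X46.3642 Y77.5471
M4 S959
G01 X90.1719 Y77.5471 F1268
G01 X90.1719 Y54.4546
G01 X46.3642 Y54.4546
G01 X46.3642 Y77.5471
G00 X35.0807 Y119.0016
M4 S571
G01 X38.3735 Y80.2407 F1676
G01 X3.1592 Y96.7695
G01 X35.0807 Y119.0016
M5
G00 X0.0000 Y0.0000

viewBox `0 0 106.3969 124.2034` with mm width/height → 1 unit = 1 mm. Flip: y_m = 124.2034 − y_svg.

**Shape 1** — `<path>` open polyline, stroke `#ff0000` → score (S571, F1676). Machine vertices: (99.1730,91.0831) → (80.5104,101.3254) → (97.2909,30.0341) → (41.3439,57.9127) → (11.4002,77.4410) → (61.4435,37.3216). Open path.

**Shape 2** — `<polygon>` regular polygon, stroke `#008000` → cut (S959, F1268). Machine vertices: (59.7339,79.1098) → (53.8661,76.3542) → (47.7684,78.5549) → (45.0128,84.4227) → (47.2135,90.5204) → (53.0813,93.2760) → (59.1790,91.0753) → (61.9346,85.2075) → (59.7339,79.1098). Closed: final G1 returns to the first vertex.

**Shape 3** — `<polyline>` open polyline, stroke `#008000` → cut (S959, F1268). Machine vertices: (12.8810,95.5508) → (88.2907,77.9095) → (81.9898,117.7640). Open path.

**Shape 4** — `<path>` regular polygon, stroke `#008000` → cut (S959, F1268). Machine vertices: (69.4441,108.6320) → (71.6572,98.3385) → (65.9434,89.4949) → (55.6499,87.2818) → (46.8063,92.9956) → (44.5932,103.2891) → (50.3070,112.1327) → (60.6005,114.3458) → (69.4441,108.6320). Closed: final G1 returns to the first vertex.

**Shape 5** — `<rect>` rectangle, stroke `#008000` → cut (S959, F1268). Machine vertices: (46.3642,77.5471) → (90.1719,77.5471) → (90.1719,54.4546) → (46.3642,54.4546) → (46.3642,77.5471). Closed: final G1 returns to the first vertex.

**Shape 6** — `<path>` regular polygon, stroke `#ff0000` → score (S571, F1676). Machine vertices: (35.0807,119.0016) → (38.3735,80.2407) → (3.1592,96.7695) → (35.0807,119.0016). Closed: final G1 returns to the first vertex.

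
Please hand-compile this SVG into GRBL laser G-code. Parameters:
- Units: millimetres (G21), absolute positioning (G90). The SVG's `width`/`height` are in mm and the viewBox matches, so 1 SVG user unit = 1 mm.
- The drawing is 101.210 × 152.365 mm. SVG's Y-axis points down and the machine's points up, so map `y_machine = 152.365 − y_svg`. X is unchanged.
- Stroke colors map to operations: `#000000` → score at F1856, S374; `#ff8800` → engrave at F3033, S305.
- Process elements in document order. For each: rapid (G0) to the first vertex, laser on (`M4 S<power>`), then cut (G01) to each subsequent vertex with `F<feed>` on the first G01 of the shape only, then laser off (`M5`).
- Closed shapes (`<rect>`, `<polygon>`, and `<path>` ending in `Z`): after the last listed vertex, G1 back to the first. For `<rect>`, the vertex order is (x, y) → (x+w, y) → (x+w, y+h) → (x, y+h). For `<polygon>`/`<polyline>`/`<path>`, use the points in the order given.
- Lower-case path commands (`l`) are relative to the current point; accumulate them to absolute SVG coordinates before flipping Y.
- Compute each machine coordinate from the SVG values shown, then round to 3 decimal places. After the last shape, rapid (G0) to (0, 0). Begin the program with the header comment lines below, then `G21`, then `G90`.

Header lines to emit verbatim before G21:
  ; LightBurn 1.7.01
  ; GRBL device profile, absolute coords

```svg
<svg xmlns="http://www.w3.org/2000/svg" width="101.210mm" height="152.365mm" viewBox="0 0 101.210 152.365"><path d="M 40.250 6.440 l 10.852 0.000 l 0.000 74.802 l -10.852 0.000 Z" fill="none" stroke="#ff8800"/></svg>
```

viewBox `0 0 101.210 152.365` with mm width/height → 1 unit = 1 mm. Flip: y_m = 152.365 − y_svg.

**Shape 1** — `<path>` rectangle, stroke `#ff8800` → engrave (S305, F3033). Machine vertices: (40.250,145.925) → (51.102,145.925) → (51.102,71.123) → (40.250,71.123) → (40.250,145.925). Closed: final G1 returns to the first vertex.

; LightBurn 1.7.01
; GRBL device profile, absolute coords
G21
G90
G0 X40.250 Y145.925
M4 S305
G01 X51.102 Y145.925 F3033
G01 X51.102 Y71.123
G01 X40.250 Y71.123
G01 X40.250 Y145.925
M5
G0 X0.000 Y0.000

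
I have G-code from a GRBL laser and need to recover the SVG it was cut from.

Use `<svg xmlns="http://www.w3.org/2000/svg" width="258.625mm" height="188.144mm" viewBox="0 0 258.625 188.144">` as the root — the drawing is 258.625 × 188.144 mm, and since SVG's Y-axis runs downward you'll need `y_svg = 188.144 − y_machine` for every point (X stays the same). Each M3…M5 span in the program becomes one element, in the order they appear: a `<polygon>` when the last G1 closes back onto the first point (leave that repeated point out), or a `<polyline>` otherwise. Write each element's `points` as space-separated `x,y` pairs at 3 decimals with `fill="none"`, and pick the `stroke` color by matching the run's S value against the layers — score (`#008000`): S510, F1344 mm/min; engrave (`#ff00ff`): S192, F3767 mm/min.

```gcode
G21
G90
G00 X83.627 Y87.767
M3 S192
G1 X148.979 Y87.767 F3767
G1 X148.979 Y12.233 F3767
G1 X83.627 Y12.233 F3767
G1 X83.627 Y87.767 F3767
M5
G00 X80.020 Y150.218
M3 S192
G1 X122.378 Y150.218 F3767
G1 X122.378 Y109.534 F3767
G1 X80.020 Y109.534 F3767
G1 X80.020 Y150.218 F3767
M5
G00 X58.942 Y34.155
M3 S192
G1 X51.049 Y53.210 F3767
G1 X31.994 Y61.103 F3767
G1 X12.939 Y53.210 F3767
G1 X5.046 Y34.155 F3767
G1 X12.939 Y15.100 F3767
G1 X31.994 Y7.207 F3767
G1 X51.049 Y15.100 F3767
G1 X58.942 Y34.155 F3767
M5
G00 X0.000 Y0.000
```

<svg xmlns="http://www.w3.org/2000/svg" width="258.625mm" height="188.144mm" viewBox="0 0 258.625 188.144">
  <polygon points="83.627,100.377 148.979,100.377 148.979,175.911 83.627,175.911" fill="none" stroke="#ff00ff"/>
  <polygon points="80.020,37.926 122.378,37.926 122.378,78.610 80.020,78.610" fill="none" stroke="#ff00ff"/>
  <polygon points="58.942,153.989 51.049,134.934 31.994,127.041 12.939,134.934 5.046,153.989 12.939,173.044 31.994,180.937 51.049,173.044" fill="none" stroke="#ff00ff"/>
</svg>

Machine Y-up, SVG Y-down with viewBox height 188.144, so y_svg = 188.144 − y_machine; X carries over. Every run uses S192, so all elements get stroke `#ff00ff` (engrave).

Run 1: The run returns to its start, so emit a `<polygon>` with points (Y-flipped): 83.627,100.377 148.979,100.377 148.979,175.911 83.627,175.911.

Run 2: The run returns to its start, so emit a `<polygon>` with points (Y-flipped): 80.020,37.926 122.378,37.926 122.378,78.610 80.020,78.610.

Run 3: The run returns to its start, so emit a `<polygon>` with points (Y-flipped): 58.942,153.989 51.049,134.934 31.994,127.041 12.939,134.934 5.046,153.989 12.939,173.044 31.994,180.937 51.049,173.044.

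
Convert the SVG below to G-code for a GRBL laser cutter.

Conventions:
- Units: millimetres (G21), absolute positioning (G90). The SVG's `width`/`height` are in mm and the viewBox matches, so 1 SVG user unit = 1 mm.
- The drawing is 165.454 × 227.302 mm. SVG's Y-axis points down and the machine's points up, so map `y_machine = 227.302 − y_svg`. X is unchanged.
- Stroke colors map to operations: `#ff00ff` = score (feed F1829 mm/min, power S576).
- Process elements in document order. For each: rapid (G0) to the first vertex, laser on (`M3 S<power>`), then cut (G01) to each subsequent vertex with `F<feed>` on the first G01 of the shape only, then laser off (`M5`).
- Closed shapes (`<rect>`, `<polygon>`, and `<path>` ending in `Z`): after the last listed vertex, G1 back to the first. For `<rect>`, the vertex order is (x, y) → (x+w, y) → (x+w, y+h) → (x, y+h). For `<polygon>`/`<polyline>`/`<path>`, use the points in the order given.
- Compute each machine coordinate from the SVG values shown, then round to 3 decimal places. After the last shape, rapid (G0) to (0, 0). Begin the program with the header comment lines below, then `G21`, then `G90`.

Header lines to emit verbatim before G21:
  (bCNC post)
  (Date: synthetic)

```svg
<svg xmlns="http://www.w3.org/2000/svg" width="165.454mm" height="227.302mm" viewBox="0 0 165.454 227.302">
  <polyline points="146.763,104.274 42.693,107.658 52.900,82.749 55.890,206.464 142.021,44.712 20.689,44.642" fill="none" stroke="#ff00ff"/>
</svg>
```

Since the viewBox matches the mm dimensions, user units are millimetres directly. The only transform is the Y-flip y_m = 227.302 − y_svg.

Shape 1 is a open polyline drawn with `<polyline>`. Its stroke #ff00ff means score at S576, F1829. After flipping Y the toolpath is (146.763,123.028) → (42.693,119.644) → (52.900,144.553) → (55.890,20.838) → (142.021,182.590) → (20.689,182.660).

(bCNC post)
(Date: synthetic)
G21
G90
G0 X146.763 Y123.028
M3 S576
G01 X42.693 Y119.644 F1829
G01 X52.900 Y144.553
G01 X55.890 Y20.838
G01 X142.021 Y182.590
G01 X20.689 Y182.660
M5
G0 X0.000 Y0.000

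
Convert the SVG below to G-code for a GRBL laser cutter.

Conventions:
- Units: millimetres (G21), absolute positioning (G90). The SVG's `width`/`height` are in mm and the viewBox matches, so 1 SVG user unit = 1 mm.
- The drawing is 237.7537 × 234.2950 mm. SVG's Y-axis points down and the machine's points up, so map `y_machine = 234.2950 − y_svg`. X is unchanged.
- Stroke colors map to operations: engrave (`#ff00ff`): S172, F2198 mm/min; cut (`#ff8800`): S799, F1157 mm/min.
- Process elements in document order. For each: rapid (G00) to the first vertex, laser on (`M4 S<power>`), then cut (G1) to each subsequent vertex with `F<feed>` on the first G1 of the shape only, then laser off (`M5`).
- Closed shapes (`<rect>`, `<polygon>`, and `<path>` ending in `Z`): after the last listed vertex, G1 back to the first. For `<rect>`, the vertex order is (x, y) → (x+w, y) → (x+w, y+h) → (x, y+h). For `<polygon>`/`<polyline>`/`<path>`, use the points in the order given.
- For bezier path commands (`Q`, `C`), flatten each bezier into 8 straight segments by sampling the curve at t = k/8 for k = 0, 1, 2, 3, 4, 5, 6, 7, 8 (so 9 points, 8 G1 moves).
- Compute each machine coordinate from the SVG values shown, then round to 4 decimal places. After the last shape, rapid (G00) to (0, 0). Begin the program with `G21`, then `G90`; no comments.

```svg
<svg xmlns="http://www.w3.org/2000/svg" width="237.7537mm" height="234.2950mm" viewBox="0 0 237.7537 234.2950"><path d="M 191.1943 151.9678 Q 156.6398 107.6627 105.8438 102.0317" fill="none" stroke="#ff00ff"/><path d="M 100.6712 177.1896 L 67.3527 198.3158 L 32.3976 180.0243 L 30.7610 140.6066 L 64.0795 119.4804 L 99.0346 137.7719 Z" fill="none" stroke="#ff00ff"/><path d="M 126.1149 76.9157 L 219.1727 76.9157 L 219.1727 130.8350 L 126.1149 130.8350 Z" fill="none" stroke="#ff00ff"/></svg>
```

G21
G90
G00 X191.1943 Y82.3272
M4 S172
G1 X182.3019 Y92.7992 F2198
G1 X172.9020 Y102.0626
G1 X162.9945 Y110.1175
G1 X152.5794 Y116.9638
G1 X141.6568 Y122.6015
G1 X130.2267 Y127.0307
G1 X118.2890 Y130.2513
G1 X105.8438 Y132.2633
M5
G00 X100.6712 Y57.1054
M4 S172
G1 X67.3527 Y35.9792 F2198
G1 X32.3976 Y54.2707
G1 X30.7610 Y93.6884
G1 X64.0795 Y114.8146
G1 X99.0346 Y96.5231
G1 X100.6712 Y57.1054
M5
G00 X126.1149 Y157.3793
M4 S172
G1 X219.1727 Y157.3793 F2198
G1 X219.1727 Y103.4600
G1 X126.1149 Y103.4600
G1 X126.1149 Y157.3793
M5
G00 X0.0000 Y0.0000

1 u = 1 mm; y_m = 234.2950 − y.

[1] `<path>` quadratic bezier, #ff00ff→engrave S172 F2198: (191.1943,82.3272) → (182.3019,92.7992) → (172.9020,102.0626) → (162.9945,110.1175) → (152.5794,116.9638) → (141.6568,122.6015) → (130.2267,127.0307) → (118.2890,130.2513) → (105.8438,132.2633)

[2] `<path>` regular polygon, #ff00ff→engrave S172 F2198: (100.6712,57.1054) → (67.3527,35.9792) → (32.3976,54.2707) → (30.7610,93.6884) → (64.0795,114.8146) → (99.0346,96.5231) → (100.6712,57.1054) (closed)

[3] `<path>` rectangle, #ff00ff→engrave S172 F2198: (126.1149,157.3793) → (219.1727,157.3793) → (219.1727,103.4600) → (126.1149,103.4600) → (126.1149,157.3793) (closed)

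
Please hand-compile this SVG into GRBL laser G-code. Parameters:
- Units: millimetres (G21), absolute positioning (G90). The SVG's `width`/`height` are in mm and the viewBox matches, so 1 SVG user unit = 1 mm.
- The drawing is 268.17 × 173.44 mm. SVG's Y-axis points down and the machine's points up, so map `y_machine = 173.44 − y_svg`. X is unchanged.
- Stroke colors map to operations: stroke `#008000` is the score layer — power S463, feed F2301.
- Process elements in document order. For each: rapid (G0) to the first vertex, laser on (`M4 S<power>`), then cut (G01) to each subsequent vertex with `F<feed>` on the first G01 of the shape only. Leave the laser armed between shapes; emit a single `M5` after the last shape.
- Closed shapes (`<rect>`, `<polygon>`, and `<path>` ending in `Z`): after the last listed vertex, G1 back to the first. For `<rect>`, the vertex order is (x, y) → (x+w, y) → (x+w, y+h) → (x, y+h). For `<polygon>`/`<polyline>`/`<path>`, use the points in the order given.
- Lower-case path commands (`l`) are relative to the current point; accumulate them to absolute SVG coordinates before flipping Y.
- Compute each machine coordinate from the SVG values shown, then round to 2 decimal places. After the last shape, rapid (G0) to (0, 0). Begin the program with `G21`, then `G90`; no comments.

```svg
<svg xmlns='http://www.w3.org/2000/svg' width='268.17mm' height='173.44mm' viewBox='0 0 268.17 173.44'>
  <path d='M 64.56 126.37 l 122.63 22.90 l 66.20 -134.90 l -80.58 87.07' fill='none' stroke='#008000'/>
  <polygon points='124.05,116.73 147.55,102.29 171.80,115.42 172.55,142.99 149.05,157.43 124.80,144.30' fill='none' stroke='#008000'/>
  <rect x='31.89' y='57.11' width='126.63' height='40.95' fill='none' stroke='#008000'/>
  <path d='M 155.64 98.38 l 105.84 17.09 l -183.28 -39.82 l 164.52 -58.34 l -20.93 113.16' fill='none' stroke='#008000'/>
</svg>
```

Since the viewBox matches the mm dimensions, user units are millimetres directly. The only transform is the Y-flip y_m = 173.44 − y_svg.

Shape 1 is a open polyline drawn with `<path>`. Its stroke #008000 means score at S463, F2301. After flipping Y the toolpath is (64.56,47.07) → (187.19,24.17) → (253.39,159.07) → (172.81,72.00).

Shape 2 is a regular polygon drawn with `<polygon>`. Its stroke #008000 means score at S463, F2301. After flipping Y the toolpath is (124.05,56.71) → (147.55,71.15) → (171.80,58.02) → (172.55,30.45) → (149.05,16.01) → (124.80,29.14) → (124.05,56.71), returning to the start.

Shape 3 is a rectangle drawn with `<rect>`. Its stroke #008000 means score at S463, F2301. After flipping Y the toolpath is (31.89,116.33) → (158.52,116.33) → (158.52,75.38) → (31.89,75.38) → (31.89,116.33), returning to the start.

Shape 4 is a open polyline drawn with `<path>`. Its stroke #008000 means score at S463, F2301. After flipping Y the toolpath is (155.64,75.06) → (261.48,57.97) → (78.20,97.79) → (242.72,156.13) → (221.79,42.97).

G21
G90
G0 X64.56 Y47.07
M4 S463
G01 X187.19 Y24.17 F2301
G01 X253.39 Y159.07
G01 X172.81 Y72.00
G0 X124.05 Y56.71
M4 S463
G01 X147.55 Y71.15 F2301
G01 X171.80 Y58.02
G01 X172.55 Y30.45
G01 X149.05 Y16.01
G01 X124.80 Y29.14
G01 X124.05 Y56.71
G0 X31.89 Y116.33
M4 S463
G01 X158.52 Y116.33 F2301
G01 X158.52 Y75.38
G01 X31.89 Y75.38
G01 X31.89 Y116.33
G0 X155.64 Y75.06
M4 S463
G01 X261.48 Y57.97 F2301
G01 X78.20 Y97.79
G01 X242.72 Y156.13
G01 X221.79 Y42.97
M5
G0 X0.00 Y0.00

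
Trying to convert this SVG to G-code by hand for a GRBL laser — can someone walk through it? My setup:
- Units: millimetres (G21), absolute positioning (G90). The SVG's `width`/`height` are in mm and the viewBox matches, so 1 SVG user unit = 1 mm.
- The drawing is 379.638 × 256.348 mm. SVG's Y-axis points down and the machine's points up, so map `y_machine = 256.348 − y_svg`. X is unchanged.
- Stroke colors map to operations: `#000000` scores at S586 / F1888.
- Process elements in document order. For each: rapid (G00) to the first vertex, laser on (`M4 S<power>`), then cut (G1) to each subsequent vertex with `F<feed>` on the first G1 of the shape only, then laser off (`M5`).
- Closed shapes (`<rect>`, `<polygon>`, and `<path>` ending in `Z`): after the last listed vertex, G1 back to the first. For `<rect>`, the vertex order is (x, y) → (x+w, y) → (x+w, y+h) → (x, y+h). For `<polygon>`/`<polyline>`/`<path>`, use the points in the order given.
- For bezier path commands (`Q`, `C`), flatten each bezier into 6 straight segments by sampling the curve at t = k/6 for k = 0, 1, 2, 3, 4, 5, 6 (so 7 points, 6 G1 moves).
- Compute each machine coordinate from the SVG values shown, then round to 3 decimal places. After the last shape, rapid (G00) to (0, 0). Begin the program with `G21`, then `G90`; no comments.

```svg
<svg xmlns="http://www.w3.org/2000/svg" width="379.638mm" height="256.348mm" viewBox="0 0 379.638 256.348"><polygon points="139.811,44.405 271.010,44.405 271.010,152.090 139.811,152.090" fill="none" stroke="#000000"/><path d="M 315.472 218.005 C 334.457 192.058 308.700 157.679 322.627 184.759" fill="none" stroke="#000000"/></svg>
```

viewBox `0 0 379.638 256.348` with mm width/height → 1 unit = 1 mm. Flip: y_m = 256.348 − y_svg.

**Shape 1** — `<polygon>` rectangle, stroke `#000000` → score (S586, F1888). Machine vertices: (139.811,211.943) → (271.010,211.943) → (271.010,104.258) → (139.811,104.258) → (139.811,211.943). Closed: final G1 returns to the first vertex.

**Shape 2** — `<path>` cubic bezier, stroke `#000000` → score (S586, F1888). Control points (SVG): P0=(315.472,218.005), P1=(334.457,192.058), P2=(308.700,157.679), P3=(322.627,184.759); sampled at t=k/6. Machine vertices: (315.472,38.343) → (321.627,51.696) → (322.670,64.512) → (320.946,74.851) → (318.801,80.771) → (318.580,80.331) → (322.627,71.589). Open path.

G21
G90
G00 X139.811 Y211.943
M4 S586
G1 X271.010 Y211.943 F1888
G1 X271.010 Y104.258
G1 X139.811 Y104.258
G1 X139.811 Y211.943
M5
G00 X315.472 Y38.343
M4 S586
G1 X321.627 Y51.696 F1888
G1 X322.670 Y64.512
G1 X320.946 Y74.851
G1 X318.801 Y80.771
G1 X318.580 Y80.331
G1 X322.627 Y71.589
M5
G00 X0.000 Y0.000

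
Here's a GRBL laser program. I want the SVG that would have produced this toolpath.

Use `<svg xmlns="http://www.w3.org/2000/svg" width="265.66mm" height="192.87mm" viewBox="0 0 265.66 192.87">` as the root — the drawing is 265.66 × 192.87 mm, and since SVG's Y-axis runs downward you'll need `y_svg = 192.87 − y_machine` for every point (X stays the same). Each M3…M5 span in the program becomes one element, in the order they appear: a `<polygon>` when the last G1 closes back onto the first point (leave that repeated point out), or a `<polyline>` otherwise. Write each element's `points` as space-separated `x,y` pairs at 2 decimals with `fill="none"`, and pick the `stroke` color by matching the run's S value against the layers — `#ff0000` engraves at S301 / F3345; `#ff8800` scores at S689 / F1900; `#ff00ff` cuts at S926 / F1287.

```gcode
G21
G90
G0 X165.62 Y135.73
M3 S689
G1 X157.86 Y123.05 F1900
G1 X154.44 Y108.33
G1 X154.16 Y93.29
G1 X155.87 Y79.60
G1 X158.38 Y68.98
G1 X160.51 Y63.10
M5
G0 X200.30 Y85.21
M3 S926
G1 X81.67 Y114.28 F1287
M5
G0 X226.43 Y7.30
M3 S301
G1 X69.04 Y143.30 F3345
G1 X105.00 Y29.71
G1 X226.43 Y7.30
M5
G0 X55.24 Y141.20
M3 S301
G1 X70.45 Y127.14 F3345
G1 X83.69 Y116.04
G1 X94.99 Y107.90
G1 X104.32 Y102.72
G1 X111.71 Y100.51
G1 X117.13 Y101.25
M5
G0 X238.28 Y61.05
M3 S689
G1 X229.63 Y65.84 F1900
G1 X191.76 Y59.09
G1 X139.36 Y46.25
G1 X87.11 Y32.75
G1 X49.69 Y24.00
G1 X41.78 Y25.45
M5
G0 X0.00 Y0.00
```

Each laser-on run becomes one SVG element. Flip Y back into SVG space with y_svg = 192.87 − y_machine.

Run 1: the run's S689 means `#ff8800` (score). The run is open, so emit a `<polyline>` with points (Y-flipped): 165.62,57.14 157.86,69.82 154.44,84.54 154.16,99.58 155.87,113.27 158.38,123.89 160.51,129.77.

Run 2: the run's S926 means `#ff00ff` (cut). The run is open, so emit a `<polyline>` with points (Y-flipped): 200.30,107.66 81.67,78.59.

Run 3: power S301 maps to stroke `#ff0000` (engrave). The run returns to its start, so emit a `<polygon>` with points (Y-flipped): 226.43,185.57 69.04,49.57 105.00,163.16.

Run 4: the run's S301 means `#ff0000` (engrave). The run is open, so emit a `<polyline>` with points (Y-flipped): 55.24,51.67 70.45,65.73 83.69,76.83 94.99,84.97 104.32,90.15 111.71,92.36 117.13,91.62.

Run 5: the run's S689 means `#ff8800` (score). The run is open, so emit a `<polyline>` with points (Y-flipped): 238.28,131.82 229.63,127.03 191.76,133.78 139.36,146.62 87.11,160.12 49.69,168.87 41.78,167.42.

<svg xmlns="http://www.w3.org/2000/svg" width="265.66mm" height="192.87mm" viewBox="0 0 265.66 192.87">
  <polyline points="165.62,57.14 157.86,69.82 154.44,84.54 154.16,99.58 155.87,113.27 158.38,123.89 160.51,129.77" fill="none" stroke="#ff8800"/>
  <polyline points="200.30,107.66 81.67,78.59" fill="none" stroke="#ff00ff"/>
  <polygon points="226.43,185.57 69.04,49.57 105.00,163.16" fill="none" stroke="#ff0000"/>
  <polyline points="55.24,51.67 70.45,65.73 83.69,76.83 94.99,84.97 104.32,90.15 111.71,92.36 117.13,91.62" fill="none" stroke="#ff0000"/>
  <polyline points="238.28,131.82 229.63,127.03 191.76,133.78 139.36,146.62 87.11,160.12 49.69,168.87 41.78,167.42" fill="none" stroke="#ff8800"/>
</svg>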